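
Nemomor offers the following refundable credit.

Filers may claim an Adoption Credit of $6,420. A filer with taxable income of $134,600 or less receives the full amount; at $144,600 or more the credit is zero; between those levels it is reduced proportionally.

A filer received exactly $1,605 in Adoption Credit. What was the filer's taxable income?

$142,100

$1,605 is 1,605/6,420 of the full $6,420, so 4,815/6,420 of the $10,000 range has been used: income = $134,600 + $10,000 × 4,815/6,420 = $142,100.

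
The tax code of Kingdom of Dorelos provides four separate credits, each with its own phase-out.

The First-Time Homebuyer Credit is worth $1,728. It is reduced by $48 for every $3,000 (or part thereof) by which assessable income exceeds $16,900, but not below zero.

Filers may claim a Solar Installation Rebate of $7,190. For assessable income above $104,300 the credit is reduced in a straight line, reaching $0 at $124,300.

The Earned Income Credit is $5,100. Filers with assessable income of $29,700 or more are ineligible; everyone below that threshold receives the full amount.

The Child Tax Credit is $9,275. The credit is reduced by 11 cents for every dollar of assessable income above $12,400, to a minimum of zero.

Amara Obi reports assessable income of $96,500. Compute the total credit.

First-Time Homebuyer Credit: income exceeds $16,900 by $79,600, which is 27 full-or-partial $3,000 increments; reduction = 27 × $48 = $1,296, leaving $432.
Solar Installation Rebate: $96,500 is at or below the $104,300 threshold, so the full $7,190 applies.
Earned Income Credit: $96,500 meets or exceeds the $29,700 cutoff, so the credit is $0.
Child Tax Credit: 11% of the $84,100 excess over $12,400 is $9,251; credit = $9,275 − $9,251 = $24.
Total: $432 + $7,190 + $0 + $24 = $7,646.

$7,646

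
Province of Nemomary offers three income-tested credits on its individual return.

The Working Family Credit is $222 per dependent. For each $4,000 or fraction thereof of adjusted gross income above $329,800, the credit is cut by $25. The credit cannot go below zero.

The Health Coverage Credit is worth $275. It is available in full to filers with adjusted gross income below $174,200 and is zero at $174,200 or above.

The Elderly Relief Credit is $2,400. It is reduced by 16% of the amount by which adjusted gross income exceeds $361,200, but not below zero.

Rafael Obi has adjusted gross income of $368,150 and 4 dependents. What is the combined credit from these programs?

$1,926

Working Family Credit: base = 4 × $222 = $888. income exceeds $329,800 by $38,350, which is 10 full-or-partial $4,000 increments; reduction = 10 × $25 = $250, leaving $638.
Health Coverage Credit: $368,150 meets or exceeds the $174,200 cutoff, so the credit is $0.
Elderly Relief Credit: 16% of the $6,950 excess over $361,200 is $1,112; credit = $2,400 − $1,112 = $1,288.
Total: $638 + $0 + $1,288 = $1,926.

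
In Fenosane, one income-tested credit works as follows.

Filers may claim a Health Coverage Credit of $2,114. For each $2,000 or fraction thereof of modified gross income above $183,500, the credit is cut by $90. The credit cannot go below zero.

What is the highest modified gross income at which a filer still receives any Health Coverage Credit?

After 23 increments the reduction is 23 × $90 = $2,070, leaving $44; one more increment wipes it out. Increment 23 ends at excess 23 × $2,000 = $46,000, so the highest qualifying income is $183,500 + $46,000 = $229,500.

$229,500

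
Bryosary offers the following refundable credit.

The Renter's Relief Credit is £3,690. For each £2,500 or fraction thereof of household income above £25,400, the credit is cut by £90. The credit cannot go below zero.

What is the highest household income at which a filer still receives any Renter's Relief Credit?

After 40 increments the reduction is 40 × £90 = £3,600, leaving £90; one more increment wipes it out. Increment 40 ends at excess 40 × £2,500 = £100,000, so the highest qualifying income is £25,400 + £100,000 = £125,400.

£125,400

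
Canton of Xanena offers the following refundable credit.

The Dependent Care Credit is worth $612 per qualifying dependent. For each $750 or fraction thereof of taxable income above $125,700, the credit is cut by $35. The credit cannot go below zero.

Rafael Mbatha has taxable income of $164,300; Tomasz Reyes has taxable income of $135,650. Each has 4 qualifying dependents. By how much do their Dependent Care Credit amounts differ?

Rafael ($164,300): Dependent Care Credit: base = 4 × $612 = $2,448. income exceeds $125,700 by $38,600, which is 52 full-or-partial $750 increments; reduction = 52 × $35 = $1,820, leaving $628.
Tomasz ($135,650): Dependent Care Credit: base = 4 × $612 = $2,448. income exceeds $125,700 by $9,950, which is 14 full-or-partial $750 increments; reduction = 14 × $35 = $490, leaving $1,958.
Difference: |$628 − $1,958| = $1,330.

$1,330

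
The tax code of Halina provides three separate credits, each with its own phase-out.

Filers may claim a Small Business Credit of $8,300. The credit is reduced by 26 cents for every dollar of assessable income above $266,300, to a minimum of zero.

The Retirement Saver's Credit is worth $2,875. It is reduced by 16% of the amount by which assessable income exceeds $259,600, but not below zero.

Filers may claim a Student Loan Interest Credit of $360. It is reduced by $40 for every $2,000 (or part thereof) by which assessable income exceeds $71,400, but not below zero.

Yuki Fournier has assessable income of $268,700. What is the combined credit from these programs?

Small Business Credit: 26% of the $2,400 excess over $266,300 is $624; credit = $8,300 − $624 = $7,676.
Retirement Saver's Credit: 16% of the $9,100 excess over $259,600 is $1,456; credit = $2,875 − $1,456 = $1,419.
Student Loan Interest Credit: income exceeds $71,400 by $197,300 → 99 increments × $40 = $3,960 ≥ base, so the credit is $0.
Total: $7,676 + $1,419 + $0 = $9,095.

$9,095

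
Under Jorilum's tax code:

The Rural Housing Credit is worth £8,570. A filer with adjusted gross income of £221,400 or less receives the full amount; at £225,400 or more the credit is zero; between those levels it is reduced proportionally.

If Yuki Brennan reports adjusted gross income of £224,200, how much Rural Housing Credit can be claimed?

£2,571

Rural Housing Credit: £224,200 is £2,800 into a £4,000 phase-out range, leaving 1,200/4,000 of the credit: £8,570 × 1,200/4,000 = £2,571.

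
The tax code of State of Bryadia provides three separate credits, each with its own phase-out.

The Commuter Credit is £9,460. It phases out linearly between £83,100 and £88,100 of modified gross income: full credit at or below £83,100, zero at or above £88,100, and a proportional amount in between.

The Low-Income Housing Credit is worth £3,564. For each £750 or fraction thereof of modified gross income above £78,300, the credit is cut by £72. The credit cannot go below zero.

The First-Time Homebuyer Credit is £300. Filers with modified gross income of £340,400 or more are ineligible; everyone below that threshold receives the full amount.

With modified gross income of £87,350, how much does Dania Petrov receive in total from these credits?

Commuter Credit: £87,350 is £4,250 into a £5,000 phase-out range, leaving 750/5,000 of the credit: £9,460 × 750/5,000 = £1,419.
Low-Income Housing Credit: income exceeds £78,300 by £9,050, which is 13 full-or-partial £750 increments; reduction = 13 × £72 = £936, leaving £2,628.
First-Time Homebuyer Credit: £87,350 is below the £340,400 cutoff, so the full £300 applies.
Total: £1,419 + £2,628 + £300 = £4,347.

£4,347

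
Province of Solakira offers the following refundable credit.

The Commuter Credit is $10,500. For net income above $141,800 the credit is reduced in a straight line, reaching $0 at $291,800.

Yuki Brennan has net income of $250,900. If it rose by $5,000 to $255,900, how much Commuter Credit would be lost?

$350

At $250,900 — $250,900 is $109,100 into a $150,000 phase-out range, leaving 40,900/150,000 of the credit: $10,500 × 40,900/150,000 = $2,863.
At $255,900 — $255,900 is $114,100 into a $150,000 phase-out range, leaving 35,900/150,000 of the credit: $10,500 × 35,900/150,000 = $2,513.
Lost: $2,863 − $2,513 = $350.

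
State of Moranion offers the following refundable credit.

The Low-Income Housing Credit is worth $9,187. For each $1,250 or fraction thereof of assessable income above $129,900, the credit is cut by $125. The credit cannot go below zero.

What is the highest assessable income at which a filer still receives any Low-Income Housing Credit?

After 73 increments the reduction is 73 × $125 = $9,125, leaving $62; one more increment wipes it out. Increment 73 ends at excess 73 × $1,250 = $91,250, so the highest qualifying income is $129,900 + $91,250 = $221,150.

$221,150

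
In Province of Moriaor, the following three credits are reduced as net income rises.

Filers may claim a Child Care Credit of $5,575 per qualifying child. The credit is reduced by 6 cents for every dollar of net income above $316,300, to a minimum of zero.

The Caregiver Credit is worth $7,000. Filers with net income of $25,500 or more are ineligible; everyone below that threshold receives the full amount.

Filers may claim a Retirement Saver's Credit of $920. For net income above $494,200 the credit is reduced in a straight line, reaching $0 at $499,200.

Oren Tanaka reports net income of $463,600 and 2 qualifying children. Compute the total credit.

$3,232

Child Care Credit: base = 2 × $5,575 = $11,150. 6% of the $147,300 excess over $316,300 is $8,838; credit = $11,150 − $8,838 = $2,312.
Caregiver Credit: $463,600 meets or exceeds the $25,500 cutoff, so the credit is $0.
Retirement Saver's Credit: $463,600 is at or below the $494,200 threshold, so the full $920 applies.
Total: $2,312 + $0 + $920 = $3,232.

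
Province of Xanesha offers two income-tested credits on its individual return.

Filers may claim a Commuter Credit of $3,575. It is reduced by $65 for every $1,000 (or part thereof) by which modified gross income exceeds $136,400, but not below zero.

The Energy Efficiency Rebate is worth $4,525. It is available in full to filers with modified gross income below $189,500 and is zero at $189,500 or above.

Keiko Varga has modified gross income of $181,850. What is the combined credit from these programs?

$5,110

Commuter Credit: income exceeds $136,400 by $45,450, which is 46 full-or-partial $1,000 increments; reduction = 46 × $65 = $2,990, leaving $585.
Energy Efficiency Rebate: $181,850 is below the $189,500 cutoff, so the full $4,525 applies.
Total: $585 + $4,525 = $5,110.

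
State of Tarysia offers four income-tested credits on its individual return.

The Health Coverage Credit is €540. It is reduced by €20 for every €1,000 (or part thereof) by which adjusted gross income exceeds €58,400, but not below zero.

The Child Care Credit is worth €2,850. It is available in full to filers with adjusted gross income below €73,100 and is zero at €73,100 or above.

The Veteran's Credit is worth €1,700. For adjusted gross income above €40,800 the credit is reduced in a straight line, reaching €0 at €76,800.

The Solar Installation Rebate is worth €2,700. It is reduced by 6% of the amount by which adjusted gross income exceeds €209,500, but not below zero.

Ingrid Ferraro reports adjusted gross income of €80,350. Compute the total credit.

€2,800

Health Coverage Credit: income exceeds €58,400 by €21,950, which is 22 full-or-partial €1,000 increments; reduction = 22 × €20 = €440, leaving €100.
Child Care Credit: €80,350 meets or exceeds the €73,100 cutoff, so the credit is €0.
Veteran's Credit: €80,350 is at or above €76,800, so the credit is €0.
Solar Installation Rebate: €80,350 is at or below the €209,500 threshold, so the full €2,700 applies.
Total: €100 + €0 + €0 + €2,700 = €2,800.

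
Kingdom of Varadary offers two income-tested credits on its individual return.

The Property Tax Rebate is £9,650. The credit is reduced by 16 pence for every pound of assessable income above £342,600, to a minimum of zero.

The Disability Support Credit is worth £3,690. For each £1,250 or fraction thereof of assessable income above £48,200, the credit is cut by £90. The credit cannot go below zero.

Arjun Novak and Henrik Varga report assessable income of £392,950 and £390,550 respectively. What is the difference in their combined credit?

Arjun (£392,950): Property Tax Rebate: 16% of the £50,350 excess over £342,600 is £8,056; credit = £9,650 − £8,056 = £1,594. Disability Support Credit: income exceeds £48,200 by £344,750 → 276 increments × £90 = £24,840 ≥ base, so the credit is £0. total £1,594 + £0 = £1,594
Henrik (£390,550): Property Tax Rebate: 16% of the £47,950 excess over £342,600 is £7,672; credit = £9,650 − £7,672 = £1,978. Disability Support Credit: income exceeds £48,200 by £342,350 → 274 increments × £90 = £24,660 ≥ base, so the credit is £0. total £1,978 + £0 = £1,978
Difference: |£1,594 − £1,978| = £384.

£384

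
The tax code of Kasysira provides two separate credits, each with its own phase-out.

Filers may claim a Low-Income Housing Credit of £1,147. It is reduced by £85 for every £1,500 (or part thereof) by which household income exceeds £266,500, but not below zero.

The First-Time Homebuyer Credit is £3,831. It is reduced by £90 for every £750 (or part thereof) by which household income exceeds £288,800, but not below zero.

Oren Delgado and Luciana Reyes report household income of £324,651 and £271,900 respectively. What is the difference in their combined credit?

£4,638

Oren (£324,651): Low-Income Housing Credit: income exceeds £266,500 by £58,151 → 39 increments × £85 = £3,315 ≥ base, so the credit is £0. First-Time Homebuyer Credit: income exceeds £288,800 by £35,851 → 48 increments × £90 = £4,320 ≥ base, so the credit is £0. total £0 + £0 = £0
Luciana (£271,900): Low-Income Housing Credit: income exceeds £266,500 by £5,400, which is 4 full-or-partial £1,500 increments; reduction = 4 × £85 = £340, leaving £807. First-Time Homebuyer Credit: £271,900 is at or below the £288,800 threshold, so the full £3,831 applies. total £807 + £3,831 = £4,638
Difference: |£0 − £4,638| = £4,638.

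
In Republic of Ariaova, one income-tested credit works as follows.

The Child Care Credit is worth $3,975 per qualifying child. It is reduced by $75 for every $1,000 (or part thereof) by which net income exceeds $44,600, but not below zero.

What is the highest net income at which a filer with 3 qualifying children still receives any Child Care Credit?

$202,600

Full credit = 3 × $3,975 = $11,925.
After 158 increments the reduction is 158 × $75 = $11,850, leaving $75; one more increment wipes it out. Increment 158 ends at excess 158 × $1,000 = $158,000, so the highest qualifying income is $44,600 + $158,000 = $202,600.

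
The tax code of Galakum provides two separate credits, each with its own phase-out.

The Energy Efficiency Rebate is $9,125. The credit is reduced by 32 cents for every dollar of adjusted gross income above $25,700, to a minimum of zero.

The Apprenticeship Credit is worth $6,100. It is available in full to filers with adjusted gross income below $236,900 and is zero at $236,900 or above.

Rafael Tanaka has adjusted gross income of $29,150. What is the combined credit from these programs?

Energy Efficiency Rebate: 32% of the $3,450 excess over $25,700 is $1,104; credit = $9,125 − $1,104 = $8,021.
Apprenticeship Credit: $29,150 is below the $236,900 cutoff, so the full $6,100 applies.
Total: $8,021 + $6,100 = $14,121.

$14,121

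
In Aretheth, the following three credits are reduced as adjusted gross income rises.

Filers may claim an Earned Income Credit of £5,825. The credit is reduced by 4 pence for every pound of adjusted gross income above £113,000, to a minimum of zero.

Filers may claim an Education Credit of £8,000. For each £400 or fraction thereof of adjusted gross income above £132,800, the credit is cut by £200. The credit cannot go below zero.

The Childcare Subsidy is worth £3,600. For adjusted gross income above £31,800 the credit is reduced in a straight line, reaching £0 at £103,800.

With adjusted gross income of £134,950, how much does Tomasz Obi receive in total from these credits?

Earned Income Credit: 4% of the £21,950 excess over £113,000 is £878; credit = £5,825 − £878 = £4,947.
Education Credit: income exceeds £132,800 by £2,150, which is 6 full-or-partial £400 increments; reduction = 6 × £200 = £1,200, leaving £6,800.
Childcare Subsidy: £134,950 is at or above £103,800, so the credit is £0.
Total: £4,947 + £6,800 + £0 = £11,747.

£11,747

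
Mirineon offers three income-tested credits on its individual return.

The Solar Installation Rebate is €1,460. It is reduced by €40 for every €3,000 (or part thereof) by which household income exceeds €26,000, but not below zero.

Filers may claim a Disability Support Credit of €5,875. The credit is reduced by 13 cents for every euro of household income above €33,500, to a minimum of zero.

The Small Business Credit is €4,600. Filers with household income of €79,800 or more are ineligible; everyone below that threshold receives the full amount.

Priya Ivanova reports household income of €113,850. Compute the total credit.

Solar Installation Rebate: income exceeds €26,000 by €87,850, which is 30 full-or-partial €3,000 increments; reduction = 30 × €40 = €1,200, leaving €260.
Disability Support Credit: 13% of the €80,350 excess over €33,500 is €10,445.50 ≥ base, so the credit is €0.
Small Business Credit: €113,850 meets or exceeds the €79,800 cutoff, so the credit is €0.
Total: €260 + €0 + €0 = €260.

€260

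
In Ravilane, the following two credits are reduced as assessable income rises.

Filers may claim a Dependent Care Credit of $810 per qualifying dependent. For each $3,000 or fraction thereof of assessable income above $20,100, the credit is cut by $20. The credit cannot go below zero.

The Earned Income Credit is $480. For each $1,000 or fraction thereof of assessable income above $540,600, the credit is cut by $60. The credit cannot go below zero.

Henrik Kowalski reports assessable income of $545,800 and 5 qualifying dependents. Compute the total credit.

Dependent Care Credit: base = 5 × $810 = $4,050. income exceeds $20,100 by $525,700, which is 176 full-or-partial $3,000 increments; reduction = 176 × $20 = $3,520, leaving $530.
Earned Income Credit: income exceeds $540,600 by $5,200, which is 6 full-or-partial $1,000 increments; reduction = 6 × $60 = $360, leaving $120.
Total: $530 + $120 = $650.

$650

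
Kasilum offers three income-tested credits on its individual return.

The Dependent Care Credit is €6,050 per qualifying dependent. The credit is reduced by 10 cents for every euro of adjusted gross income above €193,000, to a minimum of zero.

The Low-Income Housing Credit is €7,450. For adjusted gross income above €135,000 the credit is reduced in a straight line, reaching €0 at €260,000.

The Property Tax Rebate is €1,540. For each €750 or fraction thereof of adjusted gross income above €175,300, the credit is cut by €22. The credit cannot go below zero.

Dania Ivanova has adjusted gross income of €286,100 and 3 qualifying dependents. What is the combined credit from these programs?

Dependent Care Credit: base = 3 × €6,050 = €18,150. 10% of the €93,100 excess over €193,000 is €9,310; credit = €18,150 − €9,310 = €8,840.
Low-Income Housing Credit: €286,100 is at or above €260,000, so the credit is €0.
Property Tax Rebate: income exceeds €175,300 by €110,800 → 148 increments × €22 = €3,256 ≥ base, so the credit is €0.
Total: €8,840 + €0 + €0 = €8,840.

€8,840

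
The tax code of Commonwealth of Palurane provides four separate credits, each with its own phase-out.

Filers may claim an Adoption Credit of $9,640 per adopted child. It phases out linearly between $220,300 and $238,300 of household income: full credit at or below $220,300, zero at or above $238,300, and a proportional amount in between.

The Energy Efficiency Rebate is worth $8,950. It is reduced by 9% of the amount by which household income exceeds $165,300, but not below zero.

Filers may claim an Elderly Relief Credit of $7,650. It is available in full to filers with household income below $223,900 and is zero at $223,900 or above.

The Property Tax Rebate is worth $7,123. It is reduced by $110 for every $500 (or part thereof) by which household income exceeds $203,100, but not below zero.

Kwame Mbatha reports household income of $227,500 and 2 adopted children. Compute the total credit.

$16,653

Adoption Credit: base = 2 × $9,640 = $19,280. $227,500 is $7,200 into a $18,000 phase-out range, leaving 10,800/18,000 of the credit: $19,280 × 10,800/18,000 = $11,568.
Energy Efficiency Rebate: 9% of the $62,200 excess over $165,300 is $5,598; credit = $8,950 − $5,598 = $3,352.
Elderly Relief Credit: $227,500 meets or exceeds the $223,900 cutoff, so the credit is $0.
Property Tax Rebate: income exceeds $203,100 by $24,400, which is 49 full-or-partial $500 increments; reduction = 49 × $110 = $5,390, leaving $1,733.
Total: $11,568 + $3,352 + $0 + $1,733 = $16,653.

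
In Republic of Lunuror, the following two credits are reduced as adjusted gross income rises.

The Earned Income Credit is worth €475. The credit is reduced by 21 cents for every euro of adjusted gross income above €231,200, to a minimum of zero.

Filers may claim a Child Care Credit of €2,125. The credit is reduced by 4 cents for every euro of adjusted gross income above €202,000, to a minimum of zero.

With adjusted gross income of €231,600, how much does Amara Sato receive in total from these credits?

Earned Income Credit: 21% of the €400 excess over €231,200 is €84; credit = €475 − €84 = €391.
Child Care Credit: 4% of the €29,600 excess over €202,000 is €1,184; credit = €2,125 − €1,184 = €941.
Total: €391 + €941 = €1,332.

€1,332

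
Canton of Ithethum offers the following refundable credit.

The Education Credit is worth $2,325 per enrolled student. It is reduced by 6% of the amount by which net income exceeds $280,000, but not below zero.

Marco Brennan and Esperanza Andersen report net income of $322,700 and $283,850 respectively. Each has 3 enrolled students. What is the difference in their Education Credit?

Marco ($322,700): Education Credit: base = 3 × $2,325 = $6,975. 6% of the $42,700 excess over $280,000 is $2,562; credit = $6,975 − $2,562 = $4,413.
Esperanza ($283,850): Education Credit: base = 3 × $2,325 = $6,975. 6% of the $3,850 excess over $280,000 is $231; credit = $6,975 − $231 = $6,744.
Difference: |$4,413 − $6,744| = $2,331.

$2,331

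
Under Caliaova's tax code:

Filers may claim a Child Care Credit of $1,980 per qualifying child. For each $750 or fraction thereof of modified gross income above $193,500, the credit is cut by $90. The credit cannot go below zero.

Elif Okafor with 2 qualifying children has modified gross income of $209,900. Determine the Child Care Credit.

$1,980

Child Care Credit: base = 2 × $1,980 = $3,960. income exceeds $193,500 by $16,400, which is 22 full-or-partial $750 increments; reduction = 22 × $90 = $1,980, leaving $1,980.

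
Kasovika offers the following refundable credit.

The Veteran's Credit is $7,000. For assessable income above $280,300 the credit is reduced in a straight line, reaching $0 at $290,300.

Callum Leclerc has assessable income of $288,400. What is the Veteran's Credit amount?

$1,330

Veteran's Credit: $288,400 is $8,100 into a $10,000 phase-out range, leaving 1,900/10,000 of the credit: $7,000 × 1,900/10,000 = $1,330.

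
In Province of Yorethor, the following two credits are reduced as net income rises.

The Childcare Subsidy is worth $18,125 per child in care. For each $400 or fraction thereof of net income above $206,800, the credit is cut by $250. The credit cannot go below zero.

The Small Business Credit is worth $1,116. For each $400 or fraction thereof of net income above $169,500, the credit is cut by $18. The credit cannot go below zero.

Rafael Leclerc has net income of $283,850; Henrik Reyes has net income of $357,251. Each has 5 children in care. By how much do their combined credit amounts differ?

Rafael ($283,850): Childcare Subsidy: base = 5 × $18,125 = $90,625. income exceeds $206,800 by $77,050, which is 193 full-or-partial $400 increments; reduction = 193 × $250 = $48,250, leaving $42,375. Small Business Credit: income exceeds $169,500 by $114,350 → 286 increments × $18 = $5,148 ≥ base, so the credit is $0. total $42,375 + $0 = $42,375
Henrik ($357,251): Childcare Subsidy: base = 5 × $18,125 = $90,625. income exceeds $206,800 by $150,451 → 377 increments × $250 = $94,250 ≥ base, so the credit is $0. Small Business Credit: income exceeds $169,500 by $187,751 → 470 increments × $18 = $8,460 ≥ base, so the credit is $0. total $0 + $0 = $0
Difference: |$42,375 − $0| = $42,375.

$42,375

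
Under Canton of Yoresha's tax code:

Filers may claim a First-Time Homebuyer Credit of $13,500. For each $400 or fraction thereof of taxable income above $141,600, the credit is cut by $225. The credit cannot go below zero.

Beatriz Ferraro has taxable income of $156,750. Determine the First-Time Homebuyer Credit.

First-Time Homebuyer Credit: income exceeds $141,600 by $15,150, which is 38 full-or-partial $400 increments; reduction = 38 × $225 = $8,550, leaving $4,950.

$4,950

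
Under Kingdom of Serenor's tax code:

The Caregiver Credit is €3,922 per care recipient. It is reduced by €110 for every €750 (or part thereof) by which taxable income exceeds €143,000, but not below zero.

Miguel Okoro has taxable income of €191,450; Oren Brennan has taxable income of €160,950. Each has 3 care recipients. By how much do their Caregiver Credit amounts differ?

Miguel (€191,450): Caregiver Credit: base = 3 × €3,922 = €11,766. income exceeds €143,000 by €48,450, which is 65 full-or-partial €750 increments; reduction = 65 × €110 = €7,150, leaving €4,616.
Oren (€160,950): Caregiver Credit: base = 3 × €3,922 = €11,766. income exceeds €143,000 by €17,950, which is 24 full-or-partial €750 increments; reduction = 24 × €110 = €2,640, leaving €9,126.
Difference: |€4,616 − €9,126| = €4,510.

€4,510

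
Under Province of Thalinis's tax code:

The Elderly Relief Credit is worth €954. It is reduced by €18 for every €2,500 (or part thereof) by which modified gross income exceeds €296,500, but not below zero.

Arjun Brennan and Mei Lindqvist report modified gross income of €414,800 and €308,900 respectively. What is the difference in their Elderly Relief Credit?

Arjun (€414,800): Elderly Relief Credit: income exceeds €296,500 by €118,300, which is 48 full-or-partial €2,500 increments; reduction = 48 × €18 = €864, leaving €90.
Mei (€308,900): Elderly Relief Credit: income exceeds €296,500 by €12,400, which is 5 full-or-partial €2,500 increments; reduction = 5 × €18 = €90, leaving €864.
Difference: |€90 − €864| = €774.

€774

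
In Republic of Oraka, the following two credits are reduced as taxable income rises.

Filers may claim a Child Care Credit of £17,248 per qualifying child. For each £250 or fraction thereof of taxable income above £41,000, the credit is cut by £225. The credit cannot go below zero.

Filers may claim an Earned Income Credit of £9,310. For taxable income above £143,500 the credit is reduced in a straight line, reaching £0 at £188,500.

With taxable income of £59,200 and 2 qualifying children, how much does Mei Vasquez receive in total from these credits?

£27,381

Child Care Credit: base = 2 × £17,248 = £34,496. income exceeds £41,000 by £18,200, which is 73 full-or-partial £250 increments; reduction = 73 × £225 = £16,425, leaving £18,071.
Earned Income Credit: £59,200 is at or below the £143,500 threshold, so the full £9,310 applies.
Total: £18,071 + £9,310 = £27,381.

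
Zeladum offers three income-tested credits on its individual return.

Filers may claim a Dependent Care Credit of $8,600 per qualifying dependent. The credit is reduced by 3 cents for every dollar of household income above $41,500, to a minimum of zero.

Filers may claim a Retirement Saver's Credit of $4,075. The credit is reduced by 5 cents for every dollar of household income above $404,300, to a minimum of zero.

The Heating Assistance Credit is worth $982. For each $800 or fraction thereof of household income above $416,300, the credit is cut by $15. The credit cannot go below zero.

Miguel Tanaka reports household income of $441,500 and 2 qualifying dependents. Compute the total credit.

$7,917

Dependent Care Credit: base = 2 × $8,600 = $17,200. 3% of the $400,000 excess over $41,500 is $12,000; credit = $17,200 − $12,000 = $5,200.
Retirement Saver's Credit: 5% of the $37,200 excess over $404,300 is $1,860; credit = $4,075 − $1,860 = $2,215.
Heating Assistance Credit: income exceeds $416,300 by $25,200, which is 32 full-or-partial $800 increments; reduction = 32 × $15 = $480, leaving $502.
Total: $5,200 + $2,215 + $502 = $7,917.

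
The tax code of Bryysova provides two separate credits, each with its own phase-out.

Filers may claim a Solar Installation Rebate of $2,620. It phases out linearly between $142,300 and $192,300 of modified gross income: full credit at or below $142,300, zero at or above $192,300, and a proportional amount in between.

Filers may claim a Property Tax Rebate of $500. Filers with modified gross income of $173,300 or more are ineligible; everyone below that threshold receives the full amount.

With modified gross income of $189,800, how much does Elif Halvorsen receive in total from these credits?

$131

Solar Installation Rebate: $189,800 is $47,500 into a $50,000 phase-out range, leaving 2,500/50,000 of the credit: $2,620 × 2,500/50,000 = $131.
Property Tax Rebate: $189,800 meets or exceeds the $173,300 cutoff, so the credit is $0.
Total: $131 + $0 = $131.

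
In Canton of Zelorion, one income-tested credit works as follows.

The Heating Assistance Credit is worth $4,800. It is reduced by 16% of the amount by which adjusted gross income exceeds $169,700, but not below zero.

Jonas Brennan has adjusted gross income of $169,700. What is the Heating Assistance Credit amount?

Heating Assistance Credit: $169,700 is at or below the $169,700 threshold, so the full $4,800 applies.

$4,800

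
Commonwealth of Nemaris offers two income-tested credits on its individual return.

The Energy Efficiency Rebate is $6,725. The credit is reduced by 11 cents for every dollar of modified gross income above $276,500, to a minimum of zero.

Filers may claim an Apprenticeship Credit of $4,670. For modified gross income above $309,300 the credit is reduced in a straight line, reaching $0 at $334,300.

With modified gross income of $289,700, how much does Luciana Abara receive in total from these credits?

Energy Efficiency Rebate: 11% of the $13,200 excess over $276,500 is $1,452; credit = $6,725 − $1,452 = $5,273.
Apprenticeship Credit: $289,700 is at or below the $309,300 threshold, so the full $4,670 applies.
Total: $5,273 + $4,670 = $9,943.

$9,943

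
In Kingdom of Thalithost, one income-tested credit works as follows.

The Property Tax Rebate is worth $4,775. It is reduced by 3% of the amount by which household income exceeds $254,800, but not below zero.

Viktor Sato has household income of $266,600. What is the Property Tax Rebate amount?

Property Tax Rebate: 3% of the $11,800 excess over $254,800 is $354; credit = $4,775 − $354 = $4,421.

$4,421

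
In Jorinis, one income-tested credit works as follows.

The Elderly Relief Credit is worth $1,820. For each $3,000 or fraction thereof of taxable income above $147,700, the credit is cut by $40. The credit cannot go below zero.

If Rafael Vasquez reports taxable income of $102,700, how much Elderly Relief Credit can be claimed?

$1,820

Elderly Relief Credit: $102,700 is at or below the $147,700 threshold, so the full $1,820 applies.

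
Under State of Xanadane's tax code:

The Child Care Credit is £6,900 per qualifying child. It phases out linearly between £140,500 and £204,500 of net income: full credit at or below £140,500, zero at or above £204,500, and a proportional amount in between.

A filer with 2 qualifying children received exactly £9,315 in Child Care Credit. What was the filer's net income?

Full credit = 2 × £6,900 = £13,800.
£9,315 is 9,315/13,800 of the full £13,800, so 4,485/13,800 of the £64,000 range has been used: income = £140,500 + £64,000 × 4,485/13,800 = £161,300.

£161,300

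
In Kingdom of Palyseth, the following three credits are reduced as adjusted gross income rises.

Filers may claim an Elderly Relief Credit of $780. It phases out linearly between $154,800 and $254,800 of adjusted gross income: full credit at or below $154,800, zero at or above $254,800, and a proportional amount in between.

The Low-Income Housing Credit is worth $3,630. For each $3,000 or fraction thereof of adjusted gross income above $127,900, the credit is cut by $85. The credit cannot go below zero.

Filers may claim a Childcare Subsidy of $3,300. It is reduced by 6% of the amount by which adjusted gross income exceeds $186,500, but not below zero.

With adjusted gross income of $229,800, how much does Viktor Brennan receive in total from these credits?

$1,637

Elderly Relief Credit: $229,800 is $75,000 into a $100,000 phase-out range, leaving 25,000/100,000 of the credit: $780 × 25,000/100,000 = $195.
Low-Income Housing Credit: income exceeds $127,900 by $101,900, which is 34 full-or-partial $3,000 increments; reduction = 34 × $85 = $2,890, leaving $740.
Childcare Subsidy: 6% of the $43,300 excess over $186,500 is $2,598; credit = $3,300 − $2,598 = $702.
Total: $195 + $740 + $702 = $1,637.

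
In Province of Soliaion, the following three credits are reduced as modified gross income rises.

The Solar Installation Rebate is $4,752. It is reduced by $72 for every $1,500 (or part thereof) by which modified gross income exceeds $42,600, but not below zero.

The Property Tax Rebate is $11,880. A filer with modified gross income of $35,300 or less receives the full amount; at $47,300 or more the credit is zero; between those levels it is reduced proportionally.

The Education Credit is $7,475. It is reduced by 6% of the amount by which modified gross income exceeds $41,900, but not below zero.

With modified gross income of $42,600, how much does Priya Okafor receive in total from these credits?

$16,838

Solar Installation Rebate: $42,600 is at or below the $42,600 threshold, so the full $4,752 applies.
Property Tax Rebate: $42,600 is $7,300 into a $12,000 phase-out range, leaving 4,700/12,000 of the credit: $11,880 × 4,700/12,000 = $4,653.
Education Credit: 6% of the $700 excess over $41,900 is $42; credit = $7,475 − $42 = $7,433.
Total: $4,752 + $4,653 + $7,433 = $16,838.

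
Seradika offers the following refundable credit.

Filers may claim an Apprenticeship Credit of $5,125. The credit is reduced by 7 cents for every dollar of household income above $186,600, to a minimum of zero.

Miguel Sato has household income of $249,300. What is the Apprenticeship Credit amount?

$736

Apprenticeship Credit: 7% of the $62,700 excess over $186,600 is $4,389; credit = $5,125 − $4,389 = $736.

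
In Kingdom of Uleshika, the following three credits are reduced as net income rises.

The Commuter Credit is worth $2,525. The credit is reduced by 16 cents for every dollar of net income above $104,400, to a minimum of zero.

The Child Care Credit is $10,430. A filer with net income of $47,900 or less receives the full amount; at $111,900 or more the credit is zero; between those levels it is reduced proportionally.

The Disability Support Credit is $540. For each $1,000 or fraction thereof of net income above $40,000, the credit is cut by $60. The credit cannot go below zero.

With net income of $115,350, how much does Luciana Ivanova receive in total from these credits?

$773

Commuter Credit: 16% of the $10,950 excess over $104,400 is $1,752; credit = $2,525 − $1,752 = $773.
Child Care Credit: $115,350 is at or above $111,900, so the credit is $0.
Disability Support Credit: income exceeds $40,000 by $75,350 → 76 increments × $60 = $4,560 ≥ base, so the credit is $0.
Total: $773 + $0 + $0 = $773.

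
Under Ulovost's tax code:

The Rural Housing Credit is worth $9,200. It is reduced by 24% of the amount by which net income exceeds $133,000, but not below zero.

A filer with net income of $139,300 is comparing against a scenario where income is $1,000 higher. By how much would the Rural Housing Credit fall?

At $139,300 — 24% of the $6,300 excess over $133,000 is $1,512; credit = $9,200 − $1,512 = $7,688.
At $140,300 — 24% of the $7,300 excess over $133,000 is $1,752; credit = $9,200 − $1,752 = $7,448.
Lost: $7,688 − $7,448 = $240.

$240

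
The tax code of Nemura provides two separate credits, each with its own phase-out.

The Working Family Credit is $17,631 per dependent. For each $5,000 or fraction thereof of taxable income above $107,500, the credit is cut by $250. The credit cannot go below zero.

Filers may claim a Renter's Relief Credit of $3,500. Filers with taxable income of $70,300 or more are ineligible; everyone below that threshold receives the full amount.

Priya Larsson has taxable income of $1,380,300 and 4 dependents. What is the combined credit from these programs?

Working Family Credit: base = 4 × $17,631 = $70,524. income exceeds $107,500 by $1,272,800, which is 255 full-or-partial $5,000 increments; reduction = 255 × $250 = $63,750, leaving $6,774.
Renter's Relief Credit: $1,380,300 meets or exceeds the $70,300 cutoff, so the credit is $0.
Total: $6,774 + $0 = $6,774.

$6,774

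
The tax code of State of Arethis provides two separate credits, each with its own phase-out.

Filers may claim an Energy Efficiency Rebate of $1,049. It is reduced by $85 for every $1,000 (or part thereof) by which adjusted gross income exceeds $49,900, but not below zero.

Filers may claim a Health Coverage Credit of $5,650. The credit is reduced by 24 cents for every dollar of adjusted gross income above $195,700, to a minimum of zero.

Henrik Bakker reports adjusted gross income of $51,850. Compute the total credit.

Energy Efficiency Rebate: income exceeds $49,900 by $1,950, which is 2 full-or-partial $1,000 increments; reduction = 2 × $85 = $170, leaving $879.
Health Coverage Credit: $51,850 is at or below the $195,700 threshold, so the full $5,650 applies.
Total: $879 + $5,650 = $6,529.

$6,529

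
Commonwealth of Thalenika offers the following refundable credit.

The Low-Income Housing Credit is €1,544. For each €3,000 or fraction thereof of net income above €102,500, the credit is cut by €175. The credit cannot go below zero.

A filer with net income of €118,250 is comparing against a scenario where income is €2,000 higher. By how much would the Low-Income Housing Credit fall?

At €118,250 — income exceeds €102,500 by €15,750, which is 6 full-or-partial €3,000 increments; reduction = 6 × €175 = €1,050, leaving €494.
At €120,250 — income exceeds €102,500 by €17,750, which is 6 full-or-partial €3,000 increments; reduction = 6 × €175 = €1,050, leaving €494.
Lost: €494 − €494 = €0.

€0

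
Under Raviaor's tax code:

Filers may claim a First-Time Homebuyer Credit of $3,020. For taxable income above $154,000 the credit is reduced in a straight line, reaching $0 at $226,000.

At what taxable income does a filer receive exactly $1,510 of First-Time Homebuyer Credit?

$190,000

$1,510 is 1,510/3,020 of the full $3,020, so 1,510/3,020 of the $72,000 range has been used: income = $154,000 + $72,000 × 1,510/3,020 = $190,000.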